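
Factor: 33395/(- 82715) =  - 6679/16543 = - 71^(-1) *233^( - 1)*6679^1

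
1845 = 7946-6101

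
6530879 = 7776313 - 1245434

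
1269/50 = 25 + 19/50 =25.38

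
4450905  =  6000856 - 1549951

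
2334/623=3 +465/623 = 3.75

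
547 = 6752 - 6205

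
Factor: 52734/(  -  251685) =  - 2^1*3^(-1 )*5^(-1 )*7^( -1 ) * 11^1 = - 22/105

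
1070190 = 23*46530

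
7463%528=71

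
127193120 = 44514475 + 82678645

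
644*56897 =36641668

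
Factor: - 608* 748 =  - 454784 =-  2^7*11^1*17^1 * 19^1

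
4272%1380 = 132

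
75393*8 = 603144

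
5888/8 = 736  =  736.00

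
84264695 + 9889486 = 94154181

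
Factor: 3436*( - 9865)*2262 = - 76673068680= - 2^3*3^1*5^1*13^1*29^1*859^1*1973^1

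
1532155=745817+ 786338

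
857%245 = 122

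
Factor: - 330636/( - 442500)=467/625  =  5^ ( - 4) * 467^1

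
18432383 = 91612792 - 73180409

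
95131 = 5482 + 89649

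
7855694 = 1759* 4466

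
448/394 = 224/197 =1.14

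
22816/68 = 335 + 9/17 = 335.53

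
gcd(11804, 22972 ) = 4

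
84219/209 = 84219/209 = 402.96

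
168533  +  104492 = 273025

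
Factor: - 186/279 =  -  2^1*3^( - 1) = - 2/3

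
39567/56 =39567/56 = 706.55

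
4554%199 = 176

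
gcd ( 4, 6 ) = 2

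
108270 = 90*1203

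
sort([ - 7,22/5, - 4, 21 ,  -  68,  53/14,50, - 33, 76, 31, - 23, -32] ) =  [-68, - 33,-32, - 23,-7, -4,53/14,  22/5, 21,31, 50,76] 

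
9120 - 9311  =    -  191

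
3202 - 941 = 2261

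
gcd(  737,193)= 1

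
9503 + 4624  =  14127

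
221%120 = 101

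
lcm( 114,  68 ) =3876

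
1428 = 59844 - 58416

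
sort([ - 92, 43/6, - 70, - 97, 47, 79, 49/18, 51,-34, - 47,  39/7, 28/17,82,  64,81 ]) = [-97 ,-92,  -  70, - 47, - 34,28/17 , 49/18, 39/7,  43/6,47,51,64 , 79,81,82]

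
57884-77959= - 20075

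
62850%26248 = 10354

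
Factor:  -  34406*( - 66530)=2289031180 = 2^2*5^1*6653^1*17203^1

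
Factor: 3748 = 2^2*937^1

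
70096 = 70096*1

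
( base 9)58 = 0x35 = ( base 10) 53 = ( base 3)1222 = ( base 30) 1n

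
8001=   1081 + 6920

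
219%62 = 33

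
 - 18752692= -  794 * 23618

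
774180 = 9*86020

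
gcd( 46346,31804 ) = 2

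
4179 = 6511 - 2332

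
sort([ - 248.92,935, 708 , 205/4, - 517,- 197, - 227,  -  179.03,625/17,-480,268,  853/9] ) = [ - 517,-480, - 248.92, - 227, - 197, - 179.03,625/17,205/4 , 853/9,268,708,935]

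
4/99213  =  4/99213 = 0.00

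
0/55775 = 0 = 0.00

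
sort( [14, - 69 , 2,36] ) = [  -  69, 2,14,36]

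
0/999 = 0= 0.00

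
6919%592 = 407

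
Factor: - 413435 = -5^1 *11^1*7517^1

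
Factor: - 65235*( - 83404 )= 2^2 *3^1 * 5^1 * 29^1 * 719^1 * 4349^1  =  5440859940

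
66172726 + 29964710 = 96137436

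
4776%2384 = 8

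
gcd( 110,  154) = 22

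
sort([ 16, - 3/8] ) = [ - 3/8, 16 ]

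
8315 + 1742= 10057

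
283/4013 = 283/4013 = 0.07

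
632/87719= 632/87719= 0.01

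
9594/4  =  2398+1/2 = 2398.50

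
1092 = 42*26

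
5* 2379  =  11895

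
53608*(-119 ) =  - 6379352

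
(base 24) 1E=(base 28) 1A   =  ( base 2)100110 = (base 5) 123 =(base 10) 38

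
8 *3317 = 26536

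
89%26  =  11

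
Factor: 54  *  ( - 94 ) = -5076 = -2^2*3^3*47^1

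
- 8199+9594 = 1395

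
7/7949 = 7/7949 =0.00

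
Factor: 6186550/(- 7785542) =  - 3093275/3892771 = - 5^2*89^(-1)*191^(-1) * 229^( - 1)*123731^1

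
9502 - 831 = 8671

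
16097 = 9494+6603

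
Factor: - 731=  - 17^1*43^1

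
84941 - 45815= 39126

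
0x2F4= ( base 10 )756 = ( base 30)p6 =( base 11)628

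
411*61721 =25367331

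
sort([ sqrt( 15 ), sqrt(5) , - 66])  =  [ - 66,sqrt(5),sqrt(15 )]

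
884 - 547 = 337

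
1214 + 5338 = 6552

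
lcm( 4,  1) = 4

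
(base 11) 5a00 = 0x1EB9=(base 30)8M5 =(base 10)7865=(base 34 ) 6rb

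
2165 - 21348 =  - 19183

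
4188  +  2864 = 7052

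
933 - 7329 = -6396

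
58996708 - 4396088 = 54600620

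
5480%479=211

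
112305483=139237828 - 26932345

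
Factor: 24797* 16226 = 402356122 = 2^1*7^1 * 19^1*61^1*137^1*181^1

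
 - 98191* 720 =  - 70697520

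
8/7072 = 1/884 =0.00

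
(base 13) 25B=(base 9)510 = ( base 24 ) H6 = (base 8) 636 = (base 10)414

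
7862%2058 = 1688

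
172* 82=14104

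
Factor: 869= 11^1  *  79^1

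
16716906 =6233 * 2682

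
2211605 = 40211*55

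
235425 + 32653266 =32888691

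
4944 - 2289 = 2655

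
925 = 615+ 310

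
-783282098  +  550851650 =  - 232430448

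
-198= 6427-6625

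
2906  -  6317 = -3411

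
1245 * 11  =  13695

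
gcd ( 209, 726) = 11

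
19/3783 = 19/3783 = 0.01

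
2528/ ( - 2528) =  - 1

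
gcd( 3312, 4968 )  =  1656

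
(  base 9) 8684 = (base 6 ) 45334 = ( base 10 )6394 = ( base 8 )14372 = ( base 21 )EAA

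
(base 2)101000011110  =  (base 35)240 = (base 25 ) 43F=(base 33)2cg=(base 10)2590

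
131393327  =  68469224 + 62924103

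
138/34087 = 138/34087 = 0.00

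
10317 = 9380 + 937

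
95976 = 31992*3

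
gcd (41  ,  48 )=1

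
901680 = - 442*( - 2040 )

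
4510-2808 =1702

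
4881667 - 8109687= - 3228020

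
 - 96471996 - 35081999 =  - 131553995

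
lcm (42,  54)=378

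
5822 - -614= 6436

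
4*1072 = 4288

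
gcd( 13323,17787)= 3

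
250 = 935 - 685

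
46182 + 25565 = 71747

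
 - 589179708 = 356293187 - 945472895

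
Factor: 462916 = 2^2*19^1*6091^1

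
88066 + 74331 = 162397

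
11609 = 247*47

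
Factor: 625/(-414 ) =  - 2^ ( - 1 ) * 3^(  -  2 )*5^4*23^(  -  1)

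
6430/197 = 32 + 126/197 = 32.64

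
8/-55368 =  - 1/6921=- 0.00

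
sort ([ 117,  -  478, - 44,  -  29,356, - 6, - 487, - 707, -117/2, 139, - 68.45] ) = [ - 707 , - 487, - 478, - 68.45, - 117/2,  -  44 , - 29, - 6, 117,139,356] 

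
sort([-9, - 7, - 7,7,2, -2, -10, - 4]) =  [ - 10, - 9,-7, -7, - 4, - 2, 2, 7]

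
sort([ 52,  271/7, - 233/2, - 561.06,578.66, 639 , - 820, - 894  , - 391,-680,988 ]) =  [-894,  -  820, - 680,-561.06, - 391, - 233/2,  271/7, 52 , 578.66,639, 988 ] 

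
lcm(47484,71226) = 142452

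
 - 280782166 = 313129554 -593911720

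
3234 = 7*462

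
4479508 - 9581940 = - 5102432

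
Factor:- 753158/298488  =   - 376579/149244=- 2^ ( - 2 )*3^( - 1 )*7^1*23^1*2339^1*12437^ ( - 1)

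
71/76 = 71/76 = 0.93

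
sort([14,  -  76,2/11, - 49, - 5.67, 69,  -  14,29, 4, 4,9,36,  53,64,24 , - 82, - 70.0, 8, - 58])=[-82 , - 76, - 70.0, - 58, - 49, - 14, - 5.67,2/11,4, 4 , 8, 9, 14, 24  ,  29, 36,53,64, 69]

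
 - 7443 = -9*827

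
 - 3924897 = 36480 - 3961377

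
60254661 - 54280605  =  5974056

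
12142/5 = 2428 + 2/5=2428.40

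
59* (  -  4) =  -236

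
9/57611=9/57611 = 0.00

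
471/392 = 1 + 79/392= 1.20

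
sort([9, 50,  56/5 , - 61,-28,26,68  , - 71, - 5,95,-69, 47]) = [ - 71,-69,-61, - 28, - 5, 9, 56/5,  26, 47, 50,  68,95]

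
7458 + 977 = 8435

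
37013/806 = 37013/806= 45.92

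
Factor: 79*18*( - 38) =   -  2^2*3^2*19^1*79^1=- 54036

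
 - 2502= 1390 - 3892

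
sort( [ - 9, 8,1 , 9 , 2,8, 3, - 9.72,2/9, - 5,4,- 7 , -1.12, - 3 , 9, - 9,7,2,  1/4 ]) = [  -  9.72, - 9, - 9, - 7,  -  5, - 3, - 1.12, 2/9, 1/4,1 , 2, 2, 3,  4, 7 , 8, 8,9, 9 ] 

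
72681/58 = 72681/58 = 1253.12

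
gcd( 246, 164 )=82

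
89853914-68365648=21488266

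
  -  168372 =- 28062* 6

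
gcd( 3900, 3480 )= 60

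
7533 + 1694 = 9227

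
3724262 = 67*55586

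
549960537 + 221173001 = 771133538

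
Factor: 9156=2^2*3^1 * 7^1*109^1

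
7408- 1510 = 5898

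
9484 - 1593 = 7891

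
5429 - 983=4446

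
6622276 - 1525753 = 5096523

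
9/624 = 3/208 = 0.01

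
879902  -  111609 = 768293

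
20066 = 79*254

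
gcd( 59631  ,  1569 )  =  3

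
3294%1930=1364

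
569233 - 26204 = 543029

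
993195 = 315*3153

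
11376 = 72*158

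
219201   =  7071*31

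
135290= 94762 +40528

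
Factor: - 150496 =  - 2^5*4703^1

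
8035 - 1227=6808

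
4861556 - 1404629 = 3456927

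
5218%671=521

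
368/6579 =368/6579 = 0.06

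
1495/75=299/15 =19.93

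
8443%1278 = 775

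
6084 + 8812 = 14896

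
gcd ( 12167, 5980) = 23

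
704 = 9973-9269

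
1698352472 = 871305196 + 827047276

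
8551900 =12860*665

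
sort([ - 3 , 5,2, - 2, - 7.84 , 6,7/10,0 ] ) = [ - 7.84, - 3,-2,0,7/10,2,5,6]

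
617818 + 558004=1175822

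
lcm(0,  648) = 0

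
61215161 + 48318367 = 109533528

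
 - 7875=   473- 8348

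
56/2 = 28 =28.00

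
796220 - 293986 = 502234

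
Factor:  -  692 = - 2^2*173^1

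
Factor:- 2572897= - 113^1*22769^1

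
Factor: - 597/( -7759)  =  3^1*199^1*7759^( - 1)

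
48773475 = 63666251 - 14892776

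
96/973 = 96/973 = 0.10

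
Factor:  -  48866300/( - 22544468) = 5^2*7^1*1459^( - 1)*3863^( - 1)*69809^1 = 12216575/5636117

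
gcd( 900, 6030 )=90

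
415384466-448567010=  - 33182544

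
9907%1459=1153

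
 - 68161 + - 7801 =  - 75962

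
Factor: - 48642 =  - 2^1*3^1*11^2*67^1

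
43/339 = 43/339 = 0.13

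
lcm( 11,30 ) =330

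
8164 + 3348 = 11512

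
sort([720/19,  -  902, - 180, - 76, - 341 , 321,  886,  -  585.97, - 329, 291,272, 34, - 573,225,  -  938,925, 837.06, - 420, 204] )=[ - 938, - 902, - 585.97, -573, - 420, - 341, - 329, - 180 , - 76 , 34, 720/19 , 204,225,272,291, 321,837.06 , 886,925 ]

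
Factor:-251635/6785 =  -  23^ (-1 )*853^1 = - 853/23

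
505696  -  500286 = 5410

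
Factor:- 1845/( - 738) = 2^(-1)*5^1 = 5/2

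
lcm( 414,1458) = 33534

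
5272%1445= 937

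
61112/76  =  804  +  2/19= 804.11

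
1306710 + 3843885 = 5150595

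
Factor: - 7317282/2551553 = - 2^1*3^1*7^1 * 41^ ( - 1)*62233^( - 1 )*174221^1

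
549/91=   6 + 3/91 = 6.03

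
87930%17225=1805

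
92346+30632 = 122978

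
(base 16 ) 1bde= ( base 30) 7RO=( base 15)21A9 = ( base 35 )5st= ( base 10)7134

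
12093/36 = 4031/12 = 335.92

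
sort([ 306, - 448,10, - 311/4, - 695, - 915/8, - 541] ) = [ - 695, - 541, - 448, - 915/8, - 311/4, 10 , 306]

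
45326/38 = 22663/19 = 1192.79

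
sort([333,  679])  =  [333 , 679]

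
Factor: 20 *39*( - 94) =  - 73320 = - 2^3*3^1 *5^1*13^1*47^1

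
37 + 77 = 114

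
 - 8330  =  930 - 9260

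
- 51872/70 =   -  25936/35 = - 741.03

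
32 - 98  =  -66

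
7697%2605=2487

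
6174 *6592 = 40699008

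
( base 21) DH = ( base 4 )10202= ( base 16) 122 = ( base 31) 9B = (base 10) 290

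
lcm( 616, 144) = 11088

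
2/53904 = 1/26952 = 0.00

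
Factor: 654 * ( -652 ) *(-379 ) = 161608632 =2^3*3^1*109^1*163^1 * 379^1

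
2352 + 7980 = 10332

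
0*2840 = 0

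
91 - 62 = 29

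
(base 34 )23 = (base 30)2b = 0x47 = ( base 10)71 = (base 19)3E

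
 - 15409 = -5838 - 9571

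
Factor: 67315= 5^1*13463^1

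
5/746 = 5/746 =0.01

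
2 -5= - 3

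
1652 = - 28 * ( - 59) 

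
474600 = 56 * 8475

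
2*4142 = 8284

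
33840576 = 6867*4928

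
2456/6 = 1228/3 = 409.33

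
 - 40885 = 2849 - 43734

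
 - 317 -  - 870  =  553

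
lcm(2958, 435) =14790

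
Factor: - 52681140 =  - 2^2* 3^2 * 5^1*292673^1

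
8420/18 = 4210/9 = 467.78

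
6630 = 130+6500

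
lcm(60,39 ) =780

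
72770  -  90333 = -17563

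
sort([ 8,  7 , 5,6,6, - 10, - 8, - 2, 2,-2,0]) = [  -  10, - 8, - 2,  -  2 , 0, 2,  5, 6,6, 7, 8]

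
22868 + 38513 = 61381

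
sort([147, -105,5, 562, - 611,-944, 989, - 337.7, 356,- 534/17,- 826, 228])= [ - 944, - 826 , - 611, - 337.7,-105, - 534/17, 5, 147,228, 356,  562, 989]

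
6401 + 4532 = 10933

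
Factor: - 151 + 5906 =5^1*1151^1  =  5755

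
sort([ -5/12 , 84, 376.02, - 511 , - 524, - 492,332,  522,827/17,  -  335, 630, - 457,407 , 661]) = [ - 524,- 511,-492,-457, - 335, - 5/12, 827/17, 84, 332,376.02,407,522,630,661]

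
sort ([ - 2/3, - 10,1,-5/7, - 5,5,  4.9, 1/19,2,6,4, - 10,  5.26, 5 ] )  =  [ - 10, - 10, - 5, - 5/7, -2/3, 1/19,1,2, 4,4.9,5,5, 5.26,6 ] 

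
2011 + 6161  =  8172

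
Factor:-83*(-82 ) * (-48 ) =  - 2^5*3^1*41^1*83^1 = -326688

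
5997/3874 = 5997/3874 = 1.55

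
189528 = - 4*(-47382 ) 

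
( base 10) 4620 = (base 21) aa0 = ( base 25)79K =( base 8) 11014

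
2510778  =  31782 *79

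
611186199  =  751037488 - 139851289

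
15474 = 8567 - -6907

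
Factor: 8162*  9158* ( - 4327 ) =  - 2^2*7^1*11^1*19^1*53^1*241^1 * 4327^1   =  - 323432847892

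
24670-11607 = 13063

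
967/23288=967/23288 = 0.04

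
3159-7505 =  - 4346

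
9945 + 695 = 10640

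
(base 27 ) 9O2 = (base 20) I0B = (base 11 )5466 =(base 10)7211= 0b1110000101011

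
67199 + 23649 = 90848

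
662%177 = 131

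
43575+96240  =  139815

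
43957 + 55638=99595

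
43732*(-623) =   -  27245036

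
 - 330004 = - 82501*4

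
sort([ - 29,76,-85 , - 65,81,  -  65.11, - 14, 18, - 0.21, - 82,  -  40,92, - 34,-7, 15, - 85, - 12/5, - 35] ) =[ - 85 , - 85, - 82 , - 65.11, - 65, - 40 ,-35, - 34, - 29, - 14, - 7, - 12/5, - 0.21 , 15 , 18,76,81,92 ] 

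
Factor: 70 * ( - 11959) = - 2^1*5^1*7^1*11959^1 = - 837130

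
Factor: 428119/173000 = 2^( - 3 )* 5^( - 3)*173^ (-1)*211^1 * 2029^1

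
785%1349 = 785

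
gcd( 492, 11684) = 4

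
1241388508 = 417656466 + 823732042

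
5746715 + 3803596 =9550311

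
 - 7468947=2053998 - 9522945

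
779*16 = 12464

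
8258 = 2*4129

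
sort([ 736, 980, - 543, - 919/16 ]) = [  -  543, - 919/16, 736,980]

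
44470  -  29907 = 14563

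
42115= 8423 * 5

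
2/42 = 1/21 = 0.05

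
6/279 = 2/93 = 0.02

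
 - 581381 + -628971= - 1210352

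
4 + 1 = 5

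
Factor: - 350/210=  - 3^( - 1 )*5^1=- 5/3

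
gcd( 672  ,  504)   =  168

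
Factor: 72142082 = 2^1 *29^1 *37^1*33617^1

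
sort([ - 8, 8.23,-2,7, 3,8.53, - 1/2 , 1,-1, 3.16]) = [-8 ,-2, - 1,  -  1/2,1,3,3.16,7,8.23,8.53 ] 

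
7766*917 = 7121422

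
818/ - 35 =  - 818/35 = -23.37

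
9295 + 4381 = 13676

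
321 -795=-474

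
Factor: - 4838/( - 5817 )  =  2^1*3^( - 1)*7^( - 1 ) *41^1 * 59^1*277^(  -  1 ) 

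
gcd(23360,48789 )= 1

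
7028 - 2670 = 4358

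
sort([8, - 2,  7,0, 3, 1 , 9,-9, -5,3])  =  [ - 9,-5,- 2,0,1, 3 , 3 , 7 , 8,9]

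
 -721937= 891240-1613177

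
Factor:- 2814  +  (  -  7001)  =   - 9815= - 5^1*13^1*151^1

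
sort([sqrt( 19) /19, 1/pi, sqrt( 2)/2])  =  [sqrt( 19) /19, 1/pi,sqrt (2 )/2 ]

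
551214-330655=220559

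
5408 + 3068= 8476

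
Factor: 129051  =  3^2*13^1*1103^1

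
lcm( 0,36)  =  0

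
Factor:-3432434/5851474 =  - 1716217/2925737 = -  383^(- 1)* 7639^( - 1)*1716217^1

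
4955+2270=7225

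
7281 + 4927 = 12208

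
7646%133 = 65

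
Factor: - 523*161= - 84203 = - 7^1 * 23^1*523^1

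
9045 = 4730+4315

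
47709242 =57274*833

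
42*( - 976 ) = - 40992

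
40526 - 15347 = 25179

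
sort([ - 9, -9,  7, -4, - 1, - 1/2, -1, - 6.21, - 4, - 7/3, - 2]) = [ - 9,-9, - 6.21, - 4,-4, - 7/3,-2, - 1, - 1, - 1/2,7 ]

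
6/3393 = 2/1131 = 0.00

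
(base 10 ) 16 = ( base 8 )20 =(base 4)100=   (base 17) G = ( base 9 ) 17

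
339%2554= 339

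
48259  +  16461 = 64720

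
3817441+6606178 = 10423619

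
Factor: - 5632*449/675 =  - 2528768/675=- 2^9 *3^( - 3)*5^( - 2)*11^1*449^1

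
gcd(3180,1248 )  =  12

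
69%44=25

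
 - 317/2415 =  - 1+2098/2415 = -0.13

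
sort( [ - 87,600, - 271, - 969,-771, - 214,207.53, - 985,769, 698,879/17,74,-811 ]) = [ - 985, - 969, - 811 ,  -  771,-271, - 214, - 87, 879/17,74,207.53,600,698,769]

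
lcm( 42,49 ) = 294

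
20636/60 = 343+ 14/15 = 343.93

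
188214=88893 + 99321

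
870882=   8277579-7406697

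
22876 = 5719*4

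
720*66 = 47520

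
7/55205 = 7/55205 = 0.00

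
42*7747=325374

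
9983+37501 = 47484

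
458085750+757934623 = 1216020373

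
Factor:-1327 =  - 1327^1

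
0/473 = 0 = 0.00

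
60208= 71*848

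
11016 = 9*1224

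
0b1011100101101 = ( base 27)83K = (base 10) 5933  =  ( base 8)13455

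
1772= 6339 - 4567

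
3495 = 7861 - 4366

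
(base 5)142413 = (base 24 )a97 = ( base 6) 43411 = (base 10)5983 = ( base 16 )175f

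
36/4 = 9 = 9.00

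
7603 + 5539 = 13142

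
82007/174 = 471 + 53/174 = 471.30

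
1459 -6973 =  - 5514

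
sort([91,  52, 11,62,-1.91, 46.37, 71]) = [-1.91 , 11,46.37, 52, 62, 71, 91]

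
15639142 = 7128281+8510861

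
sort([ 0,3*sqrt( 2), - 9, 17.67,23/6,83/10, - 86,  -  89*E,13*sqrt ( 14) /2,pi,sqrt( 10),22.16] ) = [-89*E, - 86, - 9, 0, pi,sqrt (10 ), 23/6 , 3*sqrt(2),83/10,17.67,22.16,13*sqrt( 14 )/2]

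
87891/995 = 88+331/995 = 88.33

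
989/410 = 989/410 = 2.41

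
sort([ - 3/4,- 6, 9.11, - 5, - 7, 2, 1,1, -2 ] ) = [ - 7,-6, - 5 , - 2, - 3/4, 1, 1, 2 , 9.11]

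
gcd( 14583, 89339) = 1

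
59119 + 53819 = 112938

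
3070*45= 138150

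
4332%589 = 209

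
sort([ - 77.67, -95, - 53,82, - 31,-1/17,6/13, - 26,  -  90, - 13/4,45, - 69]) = [ - 95, - 90, - 77.67,-69 , - 53, - 31, - 26, - 13/4, - 1/17,6/13,45,  82]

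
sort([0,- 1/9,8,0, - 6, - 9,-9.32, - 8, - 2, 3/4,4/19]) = [ - 9.32, - 9, - 8, - 6, - 2, - 1/9, 0,  0, 4/19,3/4, 8 ]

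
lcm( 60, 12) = 60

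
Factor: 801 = 3^2 *89^1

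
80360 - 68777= 11583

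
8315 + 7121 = 15436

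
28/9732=7/2433 = 0.00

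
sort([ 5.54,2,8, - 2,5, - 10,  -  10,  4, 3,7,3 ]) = [ - 10, - 10, - 2,  2,3, 3,4, 5,5.54,7,8 ] 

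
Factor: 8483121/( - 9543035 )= - 3^2 * 5^( - 1 )*17^( - 1 )*19^( - 2 ) * 311^(-1)*942569^1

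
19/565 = 19/565 = 0.03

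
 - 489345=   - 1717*285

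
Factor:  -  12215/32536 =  - 1745/4648= - 2^ ( - 3)*5^1*7^(-1)*83^(-1)*349^1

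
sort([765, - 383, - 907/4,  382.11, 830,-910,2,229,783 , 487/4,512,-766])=[ - 910 , - 766, - 383,-907/4,2,487/4,229, 382.11 , 512,765 , 783, 830] 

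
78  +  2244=2322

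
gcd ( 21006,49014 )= 7002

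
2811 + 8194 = 11005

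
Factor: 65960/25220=2^1*13^( - 1 )*17^1=34/13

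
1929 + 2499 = 4428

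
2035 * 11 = 22385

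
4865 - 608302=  - 603437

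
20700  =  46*450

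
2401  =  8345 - 5944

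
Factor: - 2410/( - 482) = 5=5^1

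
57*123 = 7011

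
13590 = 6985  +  6605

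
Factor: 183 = 3^1*61^1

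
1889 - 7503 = - 5614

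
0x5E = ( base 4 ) 1132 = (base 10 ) 94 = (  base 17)59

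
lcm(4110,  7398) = 36990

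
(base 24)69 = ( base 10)153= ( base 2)10011001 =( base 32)4p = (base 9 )180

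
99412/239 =415 + 227/239  =  415.95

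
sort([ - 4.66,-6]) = [ -6,  -  4.66] 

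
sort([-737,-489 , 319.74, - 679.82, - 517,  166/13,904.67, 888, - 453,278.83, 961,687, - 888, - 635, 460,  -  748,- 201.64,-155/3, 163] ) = [-888, - 748 , - 737, - 679.82,-635, - 517, - 489, - 453, - 201.64, - 155/3 , 166/13, 163, 278.83 , 319.74 , 460 , 687, 888, 904.67, 961] 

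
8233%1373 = 1368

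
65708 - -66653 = 132361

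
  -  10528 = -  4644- 5884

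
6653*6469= 43038257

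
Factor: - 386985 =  - 3^1*5^1*25799^1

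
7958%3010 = 1938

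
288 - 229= 59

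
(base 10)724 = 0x2d4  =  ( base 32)mk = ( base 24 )164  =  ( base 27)qm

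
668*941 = 628588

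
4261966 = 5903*722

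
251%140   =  111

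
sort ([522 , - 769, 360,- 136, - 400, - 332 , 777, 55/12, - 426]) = [ - 769, - 426, - 400, - 332,-136, 55/12,360, 522, 777]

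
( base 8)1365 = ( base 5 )11012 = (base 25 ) 157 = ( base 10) 757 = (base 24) 17D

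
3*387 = 1161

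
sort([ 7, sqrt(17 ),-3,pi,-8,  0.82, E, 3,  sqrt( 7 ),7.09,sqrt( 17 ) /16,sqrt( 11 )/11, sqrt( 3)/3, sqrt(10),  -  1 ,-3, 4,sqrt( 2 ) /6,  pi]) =[ -8,-3,  -  3,-1, sqrt( 2 ) /6,sqrt( 17)/16, sqrt( 11)/11,sqrt( 3)/3,0.82, sqrt(7 ),E, 3, pi, pi,sqrt( 10)  ,  4,sqrt( 17 )  ,  7, 7.09 ]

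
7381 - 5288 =2093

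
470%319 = 151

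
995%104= 59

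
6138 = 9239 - 3101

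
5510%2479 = 552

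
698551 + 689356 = 1387907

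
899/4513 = 899/4513 = 0.20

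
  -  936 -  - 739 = -197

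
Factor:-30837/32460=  -2^( -2) * 5^(-1 )*19^1 =- 19/20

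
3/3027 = 1/1009=0.00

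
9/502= 9/502=0.02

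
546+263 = 809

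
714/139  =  714/139 = 5.14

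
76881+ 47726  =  124607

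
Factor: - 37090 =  - 2^1*5^1*3709^1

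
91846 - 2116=89730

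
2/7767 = 2/7767 = 0.00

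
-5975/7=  -854+3/7 = -853.57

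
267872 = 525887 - 258015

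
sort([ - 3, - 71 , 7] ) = [ -71, - 3, 7 ]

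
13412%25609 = 13412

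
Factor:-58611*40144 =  - 2352879984 = -2^4* 3^1*7^1 * 13^1*193^1*2791^1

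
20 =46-26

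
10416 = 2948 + 7468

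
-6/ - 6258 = 1/1043=0.00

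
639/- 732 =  - 213/244=- 0.87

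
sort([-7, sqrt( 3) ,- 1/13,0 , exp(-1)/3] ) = [-7, - 1/13, 0, exp (-1 )/3, sqrt(3 )]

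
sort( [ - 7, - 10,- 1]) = [-10,  -  7,-1 ]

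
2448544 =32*76517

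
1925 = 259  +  1666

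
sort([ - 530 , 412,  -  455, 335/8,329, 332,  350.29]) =[ - 530, - 455,335/8, 329,332,350.29,412] 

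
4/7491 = 4/7491=0.00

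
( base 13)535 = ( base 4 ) 31321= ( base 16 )379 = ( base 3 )1012221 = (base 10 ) 889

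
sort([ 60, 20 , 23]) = [20,23 , 60 ]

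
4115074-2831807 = 1283267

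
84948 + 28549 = 113497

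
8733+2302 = 11035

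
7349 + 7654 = 15003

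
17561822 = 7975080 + 9586742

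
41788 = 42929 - 1141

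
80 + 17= 97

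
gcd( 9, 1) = 1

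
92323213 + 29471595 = 121794808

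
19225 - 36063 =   -  16838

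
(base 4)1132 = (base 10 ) 94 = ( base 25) 3J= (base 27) 3D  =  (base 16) 5E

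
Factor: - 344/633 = -2^3*3^( -1 )*43^1*211^( - 1 )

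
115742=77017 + 38725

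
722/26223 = 722/26223 = 0.03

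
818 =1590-772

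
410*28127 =11532070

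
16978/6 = 2829 + 2/3 = 2829.67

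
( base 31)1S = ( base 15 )3E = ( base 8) 73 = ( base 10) 59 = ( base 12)4b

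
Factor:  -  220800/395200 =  - 2^1*3^1*13^( - 1 )*19^ (-1)*23^1 = - 138/247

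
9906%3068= 702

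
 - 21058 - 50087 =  - 71145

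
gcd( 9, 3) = 3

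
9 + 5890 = 5899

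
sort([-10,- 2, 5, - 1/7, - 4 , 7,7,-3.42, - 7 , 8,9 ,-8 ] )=[ - 10,-8 ,-7,-4, - 3.42 ,  -  2, - 1/7 , 5 , 7, 7, 8, 9 ] 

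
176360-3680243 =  - 3503883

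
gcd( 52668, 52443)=9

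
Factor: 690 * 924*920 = 2^6  *3^2*5^2*7^1*11^1*23^2 = 586555200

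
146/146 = 1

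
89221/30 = 2974 + 1/30 =2974.03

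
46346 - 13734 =32612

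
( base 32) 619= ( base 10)6185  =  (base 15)1c75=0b1100000101001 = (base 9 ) 8432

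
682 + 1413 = 2095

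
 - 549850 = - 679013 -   -  129163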